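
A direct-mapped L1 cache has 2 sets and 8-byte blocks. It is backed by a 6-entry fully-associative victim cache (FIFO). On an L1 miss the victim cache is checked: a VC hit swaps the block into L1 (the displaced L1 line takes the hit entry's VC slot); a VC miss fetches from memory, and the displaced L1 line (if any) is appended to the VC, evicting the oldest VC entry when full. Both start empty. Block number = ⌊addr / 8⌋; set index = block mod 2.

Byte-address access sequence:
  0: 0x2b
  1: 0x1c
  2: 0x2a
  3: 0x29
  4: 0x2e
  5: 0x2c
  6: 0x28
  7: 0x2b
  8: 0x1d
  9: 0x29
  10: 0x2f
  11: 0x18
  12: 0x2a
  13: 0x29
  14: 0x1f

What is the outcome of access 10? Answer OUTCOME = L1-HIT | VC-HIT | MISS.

OUTCOME = L1-HIT

  [0] addr=0x2b blk=5 s=1: MISS | VC []
  [1] addr=0x1c blk=3 s=1: MISS | VC [5]
  [2] addr=0x2a blk=5 s=1: VC-HIT | VC [3]
  [3] addr=0x29 blk=5 s=1: L1-HIT | VC [3]
  [4] addr=0x2e blk=5 s=1: L1-HIT | VC [3]
  [5] addr=0x2c blk=5 s=1: L1-HIT | VC [3]
  [6] addr=0x28 blk=5 s=1: L1-HIT | VC [3]
  [7] addr=0x2b blk=5 s=1: L1-HIT | VC [3]
  [8] addr=0x1d blk=3 s=1: VC-HIT | VC [5]
  [9] addr=0x29 blk=5 s=1: VC-HIT | VC [3]
  [10] addr=0x2f blk=5 s=1: L1-HIT | VC [3]
  [11] addr=0x18 blk=3 s=1: VC-HIT | VC [5]
  [12] addr=0x2a blk=5 s=1: VC-HIT | VC [3]
  [13] addr=0x29 blk=5 s=1: L1-HIT | VC [3]
  [14] addr=0x1f blk=3 s=1: VC-HIT | VC [5]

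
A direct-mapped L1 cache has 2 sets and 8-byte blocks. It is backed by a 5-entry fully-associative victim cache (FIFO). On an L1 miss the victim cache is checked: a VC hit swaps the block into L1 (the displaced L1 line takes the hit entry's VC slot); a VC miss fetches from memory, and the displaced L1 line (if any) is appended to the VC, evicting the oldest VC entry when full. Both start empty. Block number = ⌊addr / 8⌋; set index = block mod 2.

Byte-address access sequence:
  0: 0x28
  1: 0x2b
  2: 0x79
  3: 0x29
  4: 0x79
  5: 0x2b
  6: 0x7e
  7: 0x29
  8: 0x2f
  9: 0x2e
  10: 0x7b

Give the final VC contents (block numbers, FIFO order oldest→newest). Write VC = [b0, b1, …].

VC = [5]

0: 0x28 (blk 5, set 1) → MISS  vc=[]
1: 0x2b (blk 5, set 1) → L1-HIT  vc=[]
2: 0x79 (blk 15, set 1) → MISS  vc=[5]
3: 0x29 (blk 5, set 1) → VC-HIT  vc=[15]
4: 0x79 (blk 15, set 1) → VC-HIT  vc=[5]
5: 0x2b (blk 5, set 1) → VC-HIT  vc=[15]
6: 0x7e (blk 15, set 1) → VC-HIT  vc=[5]
7: 0x29 (blk 5, set 1) → VC-HIT  vc=[15]
8: 0x2f (blk 5, set 1) → L1-HIT  vc=[15]
9: 0x2e (blk 5, set 1) → L1-HIT  vc=[15]
10: 0x7b (blk 15, set 1) → VC-HIT  vc=[5]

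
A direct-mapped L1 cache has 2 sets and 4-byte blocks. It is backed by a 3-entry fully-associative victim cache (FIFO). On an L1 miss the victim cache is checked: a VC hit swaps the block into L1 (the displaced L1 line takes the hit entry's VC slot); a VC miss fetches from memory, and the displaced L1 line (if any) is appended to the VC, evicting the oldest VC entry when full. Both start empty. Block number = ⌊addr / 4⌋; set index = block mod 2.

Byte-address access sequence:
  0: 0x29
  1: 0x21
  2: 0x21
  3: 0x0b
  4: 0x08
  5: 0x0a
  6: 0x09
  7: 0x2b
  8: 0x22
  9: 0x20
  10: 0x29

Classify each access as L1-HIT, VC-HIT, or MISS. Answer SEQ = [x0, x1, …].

0: 0x29 (blk 10, set 0) → MISS  vc=[]
1: 0x21 (blk 8, set 0) → MISS  vc=[10]
2: 0x21 (blk 8, set 0) → L1-HIT  vc=[10]
3: 0xb (blk 2, set 0) → MISS  vc=[10, 8]
4: 0x8 (blk 2, set 0) → L1-HIT  vc=[10, 8]
5: 0xa (blk 2, set 0) → L1-HIT  vc=[10, 8]
6: 0x9 (blk 2, set 0) → L1-HIT  vc=[10, 8]
7: 0x2b (blk 10, set 0) → VC-HIT  vc=[2, 8]
8: 0x22 (blk 8, set 0) → VC-HIT  vc=[2, 10]
9: 0x20 (blk 8, set 0) → L1-HIT  vc=[2, 10]
10: 0x29 (blk 10, set 0) → VC-HIT  vc=[2, 8]

SEQ = [MISS, MISS, L1-HIT, MISS, L1-HIT, L1-HIT, L1-HIT, VC-HIT, VC-HIT, L1-HIT, VC-HIT]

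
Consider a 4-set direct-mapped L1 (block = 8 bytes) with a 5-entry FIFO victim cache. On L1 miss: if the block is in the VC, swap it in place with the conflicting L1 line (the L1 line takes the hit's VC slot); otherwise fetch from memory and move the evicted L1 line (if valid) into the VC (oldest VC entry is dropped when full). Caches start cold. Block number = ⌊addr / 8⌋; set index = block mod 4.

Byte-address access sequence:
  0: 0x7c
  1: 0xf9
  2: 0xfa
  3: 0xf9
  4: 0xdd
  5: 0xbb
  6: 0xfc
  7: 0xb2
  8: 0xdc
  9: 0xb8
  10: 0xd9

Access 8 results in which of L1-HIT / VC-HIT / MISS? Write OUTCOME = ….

0: 0x7c (blk 15, set 3) → MISS  vc=[]
1: 0xf9 (blk 31, set 3) → MISS  vc=[15]
2: 0xfa (blk 31, set 3) → L1-HIT  vc=[15]
3: 0xf9 (blk 31, set 3) → L1-HIT  vc=[15]
4: 0xdd (blk 27, set 3) → MISS  vc=[15, 31]
5: 0xbb (blk 23, set 3) → MISS  vc=[15, 31, 27]
6: 0xfc (blk 31, set 3) → VC-HIT  vc=[15, 23, 27]
7: 0xb2 (blk 22, set 2) → MISS  vc=[15, 23, 27]
8: 0xdc (blk 27, set 3) → VC-HIT  vc=[15, 23, 31]
9: 0xb8 (blk 23, set 3) → VC-HIT  vc=[15, 27, 31]
10: 0xd9 (blk 27, set 3) → VC-HIT  vc=[15, 23, 31]

OUTCOME = VC-HIT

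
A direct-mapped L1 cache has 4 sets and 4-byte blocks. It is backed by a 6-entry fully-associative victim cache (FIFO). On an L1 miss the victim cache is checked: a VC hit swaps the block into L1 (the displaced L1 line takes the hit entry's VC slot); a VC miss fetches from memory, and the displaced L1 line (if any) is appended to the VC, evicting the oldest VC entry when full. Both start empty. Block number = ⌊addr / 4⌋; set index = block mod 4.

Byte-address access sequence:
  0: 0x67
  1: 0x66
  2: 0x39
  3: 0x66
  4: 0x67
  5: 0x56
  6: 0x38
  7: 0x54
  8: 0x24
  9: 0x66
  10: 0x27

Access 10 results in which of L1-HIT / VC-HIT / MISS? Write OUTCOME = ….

0: 0x67 (blk 25, set 1) → MISS  vc=[]
1: 0x66 (blk 25, set 1) → L1-HIT  vc=[]
2: 0x39 (blk 14, set 2) → MISS  vc=[]
3: 0x66 (blk 25, set 1) → L1-HIT  vc=[]
4: 0x67 (blk 25, set 1) → L1-HIT  vc=[]
5: 0x56 (blk 21, set 1) → MISS  vc=[25]
6: 0x38 (blk 14, set 2) → L1-HIT  vc=[25]
7: 0x54 (blk 21, set 1) → L1-HIT  vc=[25]
8: 0x24 (blk 9, set 1) → MISS  vc=[25, 21]
9: 0x66 (blk 25, set 1) → VC-HIT  vc=[9, 21]
10: 0x27 (blk 9, set 1) → VC-HIT  vc=[25, 21]

OUTCOME = VC-HIT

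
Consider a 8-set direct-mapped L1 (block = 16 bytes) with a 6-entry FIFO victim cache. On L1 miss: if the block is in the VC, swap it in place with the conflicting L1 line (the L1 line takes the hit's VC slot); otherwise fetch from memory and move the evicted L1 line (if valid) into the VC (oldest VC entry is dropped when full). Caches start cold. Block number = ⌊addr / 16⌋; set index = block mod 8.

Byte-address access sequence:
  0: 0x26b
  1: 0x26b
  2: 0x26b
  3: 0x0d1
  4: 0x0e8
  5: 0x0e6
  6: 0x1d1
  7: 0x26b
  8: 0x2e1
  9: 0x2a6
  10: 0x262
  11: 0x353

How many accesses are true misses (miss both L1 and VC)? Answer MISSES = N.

MISSES = 7

#0 0x26b→b38/s6 MISS; vc=[]
#1 0x26b→b38/s6 L1-HIT; vc=[]
#2 0x26b→b38/s6 L1-HIT; vc=[]
#3 0xd1→b13/s5 MISS; vc=[]
#4 0xe8→b14/s6 MISS; vc=[38]
#5 0xe6→b14/s6 L1-HIT; vc=[38]
#6 0x1d1→b29/s5 MISS; vc=[38,13]
#7 0x26b→b38/s6 VC-HIT; vc=[14,13]
#8 0x2e1→b46/s6 MISS; vc=[14,13,38]
#9 0x2a6→b42/s2 MISS; vc=[14,13,38]
#10 0x262→b38/s6 VC-HIT; vc=[14,13,46]
#11 0x353→b53/s5 MISS; vc=[14,13,46,29]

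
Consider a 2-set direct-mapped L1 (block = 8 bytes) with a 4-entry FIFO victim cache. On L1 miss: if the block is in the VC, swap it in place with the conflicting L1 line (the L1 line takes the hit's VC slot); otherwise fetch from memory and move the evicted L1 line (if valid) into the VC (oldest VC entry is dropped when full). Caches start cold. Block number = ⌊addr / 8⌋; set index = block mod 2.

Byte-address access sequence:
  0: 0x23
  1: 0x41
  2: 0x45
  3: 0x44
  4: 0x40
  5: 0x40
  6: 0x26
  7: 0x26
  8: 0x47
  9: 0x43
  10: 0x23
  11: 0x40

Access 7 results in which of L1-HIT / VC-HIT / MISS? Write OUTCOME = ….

  [0] addr=0x23 blk=4 s=0: MISS | VC []
  [1] addr=0x41 blk=8 s=0: MISS | VC [4]
  [2] addr=0x45 blk=8 s=0: L1-HIT | VC [4]
  [3] addr=0x44 blk=8 s=0: L1-HIT | VC [4]
  [4] addr=0x40 blk=8 s=0: L1-HIT | VC [4]
  [5] addr=0x40 blk=8 s=0: L1-HIT | VC [4]
  [6] addr=0x26 blk=4 s=0: VC-HIT | VC [8]
  [7] addr=0x26 blk=4 s=0: L1-HIT | VC [8]
  [8] addr=0x47 blk=8 s=0: VC-HIT | VC [4]
  [9] addr=0x43 blk=8 s=0: L1-HIT | VC [4]
  [10] addr=0x23 blk=4 s=0: VC-HIT | VC [8]
  [11] addr=0x40 blk=8 s=0: VC-HIT | VC [4]

OUTCOME = L1-HIT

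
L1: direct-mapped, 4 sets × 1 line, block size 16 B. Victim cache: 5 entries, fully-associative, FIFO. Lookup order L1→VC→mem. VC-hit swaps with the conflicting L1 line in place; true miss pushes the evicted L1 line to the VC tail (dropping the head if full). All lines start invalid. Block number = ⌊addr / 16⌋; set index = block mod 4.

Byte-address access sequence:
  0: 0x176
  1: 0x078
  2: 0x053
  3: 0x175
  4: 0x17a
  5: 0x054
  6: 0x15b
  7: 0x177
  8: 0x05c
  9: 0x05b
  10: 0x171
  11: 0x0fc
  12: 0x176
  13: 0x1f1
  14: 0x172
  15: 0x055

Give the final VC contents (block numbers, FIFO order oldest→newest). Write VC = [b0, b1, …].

VC = [7, 21, 15, 31]

#0 0x176→b23/s3 MISS; vc=[]
#1 0x78→b7/s3 MISS; vc=[23]
#2 0x53→b5/s1 MISS; vc=[23]
#3 0x175→b23/s3 VC-HIT; vc=[7]
#4 0x17a→b23/s3 L1-HIT; vc=[7]
#5 0x54→b5/s1 L1-HIT; vc=[7]
#6 0x15b→b21/s1 MISS; vc=[7,5]
#7 0x177→b23/s3 L1-HIT; vc=[7,5]
#8 0x5c→b5/s1 VC-HIT; vc=[7,21]
#9 0x5b→b5/s1 L1-HIT; vc=[7,21]
#10 0x171→b23/s3 L1-HIT; vc=[7,21]
#11 0xfc→b15/s3 MISS; vc=[7,21,23]
#12 0x176→b23/s3 VC-HIT; vc=[7,21,15]
#13 0x1f1→b31/s3 MISS; vc=[7,21,15,23]
#14 0x172→b23/s3 VC-HIT; vc=[7,21,15,31]
#15 0x55→b5/s1 L1-HIT; vc=[7,21,15,31]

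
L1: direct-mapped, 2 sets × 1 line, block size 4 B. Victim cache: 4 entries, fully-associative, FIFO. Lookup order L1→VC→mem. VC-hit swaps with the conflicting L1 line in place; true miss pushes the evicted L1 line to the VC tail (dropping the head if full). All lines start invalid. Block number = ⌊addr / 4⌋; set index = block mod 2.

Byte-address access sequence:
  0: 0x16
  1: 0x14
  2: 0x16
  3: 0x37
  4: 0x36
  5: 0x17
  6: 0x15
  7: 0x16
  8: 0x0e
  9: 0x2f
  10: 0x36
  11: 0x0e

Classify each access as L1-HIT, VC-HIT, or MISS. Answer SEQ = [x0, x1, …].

SEQ = [MISS, L1-HIT, L1-HIT, MISS, L1-HIT, VC-HIT, L1-HIT, L1-HIT, MISS, MISS, VC-HIT, VC-HIT]

  [0] addr=0x16 blk=5 s=1: MISS | VC []
  [1] addr=0x14 blk=5 s=1: L1-HIT | VC []
  [2] addr=0x16 blk=5 s=1: L1-HIT | VC []
  [3] addr=0x37 blk=13 s=1: MISS | VC [5]
  [4] addr=0x36 blk=13 s=1: L1-HIT | VC [5]
  [5] addr=0x17 blk=5 s=1: VC-HIT | VC [13]
  [6] addr=0x15 blk=5 s=1: L1-HIT | VC [13]
  [7] addr=0x16 blk=5 s=1: L1-HIT | VC [13]
  [8] addr=0xe blk=3 s=1: MISS | VC [13, 5]
  [9] addr=0x2f blk=11 s=1: MISS | VC [13, 5, 3]
  [10] addr=0x36 blk=13 s=1: VC-HIT | VC [11, 5, 3]
  [11] addr=0xe blk=3 s=1: VC-HIT | VC [11, 5, 13]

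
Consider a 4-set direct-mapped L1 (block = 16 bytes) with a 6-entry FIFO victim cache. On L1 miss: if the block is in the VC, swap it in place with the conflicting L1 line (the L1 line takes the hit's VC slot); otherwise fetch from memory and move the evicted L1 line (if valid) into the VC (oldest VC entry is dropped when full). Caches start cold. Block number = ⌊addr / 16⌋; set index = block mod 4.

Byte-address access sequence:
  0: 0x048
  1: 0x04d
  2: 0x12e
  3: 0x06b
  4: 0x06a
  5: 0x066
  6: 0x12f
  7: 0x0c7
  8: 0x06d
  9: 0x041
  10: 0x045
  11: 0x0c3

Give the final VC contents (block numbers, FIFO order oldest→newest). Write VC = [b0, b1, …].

  [0] addr=0x48 blk=4 s=0: MISS | VC []
  [1] addr=0x4d blk=4 s=0: L1-HIT | VC []
  [2] addr=0x12e blk=18 s=2: MISS | VC []
  [3] addr=0x6b blk=6 s=2: MISS | VC [18]
  [4] addr=0x6a blk=6 s=2: L1-HIT | VC [18]
  [5] addr=0x66 blk=6 s=2: L1-HIT | VC [18]
  [6] addr=0x12f blk=18 s=2: VC-HIT | VC [6]
  [7] addr=0xc7 blk=12 s=0: MISS | VC [6, 4]
  [8] addr=0x6d blk=6 s=2: VC-HIT | VC [18, 4]
  [9] addr=0x41 blk=4 s=0: VC-HIT | VC [18, 12]
  [10] addr=0x45 blk=4 s=0: L1-HIT | VC [18, 12]
  [11] addr=0xc3 blk=12 s=0: VC-HIT | VC [18, 4]

VC = [18, 4]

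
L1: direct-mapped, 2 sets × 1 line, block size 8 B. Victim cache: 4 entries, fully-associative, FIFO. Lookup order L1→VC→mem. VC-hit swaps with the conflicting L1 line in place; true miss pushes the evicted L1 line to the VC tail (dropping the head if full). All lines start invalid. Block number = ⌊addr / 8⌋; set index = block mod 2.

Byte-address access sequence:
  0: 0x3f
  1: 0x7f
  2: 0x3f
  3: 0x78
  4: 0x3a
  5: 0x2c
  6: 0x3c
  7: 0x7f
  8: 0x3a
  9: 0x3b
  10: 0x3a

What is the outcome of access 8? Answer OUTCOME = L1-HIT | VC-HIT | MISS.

OUTCOME = VC-HIT

#0 0x3f→b7/s1 MISS; vc=[]
#1 0x7f→b15/s1 MISS; vc=[7]
#2 0x3f→b7/s1 VC-HIT; vc=[15]
#3 0x78→b15/s1 VC-HIT; vc=[7]
#4 0x3a→b7/s1 VC-HIT; vc=[15]
#5 0x2c→b5/s1 MISS; vc=[15,7]
#6 0x3c→b7/s1 VC-HIT; vc=[15,5]
#7 0x7f→b15/s1 VC-HIT; vc=[7,5]
#8 0x3a→b7/s1 VC-HIT; vc=[15,5]
#9 0x3b→b7/s1 L1-HIT; vc=[15,5]
#10 0x3a→b7/s1 L1-HIT; vc=[15,5]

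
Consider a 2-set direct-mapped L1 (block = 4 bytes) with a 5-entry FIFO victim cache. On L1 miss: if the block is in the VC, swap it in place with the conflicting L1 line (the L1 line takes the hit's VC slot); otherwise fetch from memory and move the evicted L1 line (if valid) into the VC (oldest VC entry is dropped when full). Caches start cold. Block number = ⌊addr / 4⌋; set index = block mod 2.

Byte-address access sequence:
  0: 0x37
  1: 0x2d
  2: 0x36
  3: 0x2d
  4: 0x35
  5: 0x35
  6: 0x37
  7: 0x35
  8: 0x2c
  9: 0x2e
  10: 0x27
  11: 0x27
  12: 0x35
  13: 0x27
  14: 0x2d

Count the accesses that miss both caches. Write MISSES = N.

MISSES = 3

  [0] addr=0x37 blk=13 s=1: MISS | VC []
  [1] addr=0x2d blk=11 s=1: MISS | VC [13]
  [2] addr=0x36 blk=13 s=1: VC-HIT | VC [11]
  [3] addr=0x2d blk=11 s=1: VC-HIT | VC [13]
  [4] addr=0x35 blk=13 s=1: VC-HIT | VC [11]
  [5] addr=0x35 blk=13 s=1: L1-HIT | VC [11]
  [6] addr=0x37 blk=13 s=1: L1-HIT | VC [11]
  [7] addr=0x35 blk=13 s=1: L1-HIT | VC [11]
  [8] addr=0x2c blk=11 s=1: VC-HIT | VC [13]
  [9] addr=0x2e blk=11 s=1: L1-HIT | VC [13]
  [10] addr=0x27 blk=9 s=1: MISS | VC [13, 11]
  [11] addr=0x27 blk=9 s=1: L1-HIT | VC [13, 11]
  [12] addr=0x35 blk=13 s=1: VC-HIT | VC [9, 11]
  [13] addr=0x27 blk=9 s=1: VC-HIT | VC [13, 11]
  [14] addr=0x2d blk=11 s=1: VC-HIT | VC [13, 9]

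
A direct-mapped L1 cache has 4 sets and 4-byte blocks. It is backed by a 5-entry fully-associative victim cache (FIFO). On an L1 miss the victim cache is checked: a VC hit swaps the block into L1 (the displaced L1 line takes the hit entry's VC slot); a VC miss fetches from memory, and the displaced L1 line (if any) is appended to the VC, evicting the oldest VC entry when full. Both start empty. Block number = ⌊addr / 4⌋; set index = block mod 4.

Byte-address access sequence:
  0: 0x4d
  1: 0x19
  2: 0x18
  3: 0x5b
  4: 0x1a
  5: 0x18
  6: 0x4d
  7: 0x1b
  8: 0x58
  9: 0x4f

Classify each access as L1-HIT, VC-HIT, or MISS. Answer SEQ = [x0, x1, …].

#0 0x4d→b19/s3 MISS; vc=[]
#1 0x19→b6/s2 MISS; vc=[]
#2 0x18→b6/s2 L1-HIT; vc=[]
#3 0x5b→b22/s2 MISS; vc=[6]
#4 0x1a→b6/s2 VC-HIT; vc=[22]
#5 0x18→b6/s2 L1-HIT; vc=[22]
#6 0x4d→b19/s3 L1-HIT; vc=[22]
#7 0x1b→b6/s2 L1-HIT; vc=[22]
#8 0x58→b22/s2 VC-HIT; vc=[6]
#9 0x4f→b19/s3 L1-HIT; vc=[6]

SEQ = [MISS, MISS, L1-HIT, MISS, VC-HIT, L1-HIT, L1-HIT, L1-HIT, VC-HIT, L1-HIT]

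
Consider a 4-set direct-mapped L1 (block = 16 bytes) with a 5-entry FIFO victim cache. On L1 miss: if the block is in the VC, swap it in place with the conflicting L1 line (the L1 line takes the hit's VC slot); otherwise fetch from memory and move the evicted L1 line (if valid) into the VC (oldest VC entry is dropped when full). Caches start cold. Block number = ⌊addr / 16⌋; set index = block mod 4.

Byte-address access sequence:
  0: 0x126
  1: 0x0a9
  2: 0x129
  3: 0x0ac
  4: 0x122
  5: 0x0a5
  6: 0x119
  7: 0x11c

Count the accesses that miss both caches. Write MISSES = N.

MISSES = 3

0: 0x126 (blk 18, set 2) → MISS  vc=[]
1: 0xa9 (blk 10, set 2) → MISS  vc=[18]
2: 0x129 (blk 18, set 2) → VC-HIT  vc=[10]
3: 0xac (blk 10, set 2) → VC-HIT  vc=[18]
4: 0x122 (blk 18, set 2) → VC-HIT  vc=[10]
5: 0xa5 (blk 10, set 2) → VC-HIT  vc=[18]
6: 0x119 (blk 17, set 1) → MISS  vc=[18]
7: 0x11c (blk 17, set 1) → L1-HIT  vc=[18]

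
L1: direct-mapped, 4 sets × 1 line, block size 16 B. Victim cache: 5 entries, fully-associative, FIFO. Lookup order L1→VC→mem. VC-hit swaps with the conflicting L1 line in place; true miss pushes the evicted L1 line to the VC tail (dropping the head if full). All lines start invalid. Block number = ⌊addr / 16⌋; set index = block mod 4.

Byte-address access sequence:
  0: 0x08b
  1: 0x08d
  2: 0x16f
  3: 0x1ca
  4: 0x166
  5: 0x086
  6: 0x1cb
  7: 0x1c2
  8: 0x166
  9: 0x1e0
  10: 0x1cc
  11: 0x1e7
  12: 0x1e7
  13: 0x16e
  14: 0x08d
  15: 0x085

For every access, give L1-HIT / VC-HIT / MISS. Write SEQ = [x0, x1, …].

0: 0x8b (blk 8, set 0) → MISS  vc=[]
1: 0x8d (blk 8, set 0) → L1-HIT  vc=[]
2: 0x16f (blk 22, set 2) → MISS  vc=[]
3: 0x1ca (blk 28, set 0) → MISS  vc=[8]
4: 0x166 (blk 22, set 2) → L1-HIT  vc=[8]
5: 0x86 (blk 8, set 0) → VC-HIT  vc=[28]
6: 0x1cb (blk 28, set 0) → VC-HIT  vc=[8]
7: 0x1c2 (blk 28, set 0) → L1-HIT  vc=[8]
8: 0x166 (blk 22, set 2) → L1-HIT  vc=[8]
9: 0x1e0 (blk 30, set 2) → MISS  vc=[8, 22]
10: 0x1cc (blk 28, set 0) → L1-HIT  vc=[8, 22]
11: 0x1e7 (blk 30, set 2) → L1-HIT  vc=[8, 22]
12: 0x1e7 (blk 30, set 2) → L1-HIT  vc=[8, 22]
13: 0x16e (blk 22, set 2) → VC-HIT  vc=[8, 30]
14: 0x8d (blk 8, set 0) → VC-HIT  vc=[28, 30]
15: 0x85 (blk 8, set 0) → L1-HIT  vc=[28, 30]

SEQ = [MISS, L1-HIT, MISS, MISS, L1-HIT, VC-HIT, VC-HIT, L1-HIT, L1-HIT, MISS, L1-HIT, L1-HIT, L1-HIT, VC-HIT, VC-HIT, L1-HIT]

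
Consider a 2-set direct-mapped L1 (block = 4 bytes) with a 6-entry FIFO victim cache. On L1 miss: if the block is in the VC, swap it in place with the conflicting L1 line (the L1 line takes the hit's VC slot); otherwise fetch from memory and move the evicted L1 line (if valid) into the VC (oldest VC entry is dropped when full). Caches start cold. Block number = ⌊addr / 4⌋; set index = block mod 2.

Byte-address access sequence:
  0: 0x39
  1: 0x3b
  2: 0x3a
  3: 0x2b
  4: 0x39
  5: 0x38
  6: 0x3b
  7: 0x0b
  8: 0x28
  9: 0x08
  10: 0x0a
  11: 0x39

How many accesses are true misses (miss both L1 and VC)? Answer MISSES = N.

MISSES = 3

#0 0x39→b14/s0 MISS; vc=[]
#1 0x3b→b14/s0 L1-HIT; vc=[]
#2 0x3a→b14/s0 L1-HIT; vc=[]
#3 0x2b→b10/s0 MISS; vc=[14]
#4 0x39→b14/s0 VC-HIT; vc=[10]
#5 0x38→b14/s0 L1-HIT; vc=[10]
#6 0x3b→b14/s0 L1-HIT; vc=[10]
#7 0xb→b2/s0 MISS; vc=[10,14]
#8 0x28→b10/s0 VC-HIT; vc=[2,14]
#9 0x8→b2/s0 VC-HIT; vc=[10,14]
#10 0xa→b2/s0 L1-HIT; vc=[10,14]
#11 0x39→b14/s0 VC-HIT; vc=[10,2]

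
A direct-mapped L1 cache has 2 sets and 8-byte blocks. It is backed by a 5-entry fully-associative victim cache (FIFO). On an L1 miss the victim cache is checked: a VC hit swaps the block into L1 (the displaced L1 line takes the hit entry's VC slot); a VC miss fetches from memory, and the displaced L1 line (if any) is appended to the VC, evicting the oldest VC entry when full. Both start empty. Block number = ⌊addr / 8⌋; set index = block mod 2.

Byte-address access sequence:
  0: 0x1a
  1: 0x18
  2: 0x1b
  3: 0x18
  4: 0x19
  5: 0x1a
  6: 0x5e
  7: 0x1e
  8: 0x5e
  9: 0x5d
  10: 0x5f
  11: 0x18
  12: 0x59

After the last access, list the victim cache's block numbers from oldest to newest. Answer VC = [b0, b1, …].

VC = [3]

  [0] addr=0x1a blk=3 s=1: MISS | VC []
  [1] addr=0x18 blk=3 s=1: L1-HIT | VC []
  [2] addr=0x1b blk=3 s=1: L1-HIT | VC []
  [3] addr=0x18 blk=3 s=1: L1-HIT | VC []
  [4] addr=0x19 blk=3 s=1: L1-HIT | VC []
  [5] addr=0x1a blk=3 s=1: L1-HIT | VC []
  [6] addr=0x5e blk=11 s=1: MISS | VC [3]
  [7] addr=0x1e blk=3 s=1: VC-HIT | VC [11]
  [8] addr=0x5e blk=11 s=1: VC-HIT | VC [3]
  [9] addr=0x5d blk=11 s=1: L1-HIT | VC [3]
  [10] addr=0x5f blk=11 s=1: L1-HIT | VC [3]
  [11] addr=0x18 blk=3 s=1: VC-HIT | VC [11]
  [12] addr=0x59 blk=11 s=1: VC-HIT | VC [3]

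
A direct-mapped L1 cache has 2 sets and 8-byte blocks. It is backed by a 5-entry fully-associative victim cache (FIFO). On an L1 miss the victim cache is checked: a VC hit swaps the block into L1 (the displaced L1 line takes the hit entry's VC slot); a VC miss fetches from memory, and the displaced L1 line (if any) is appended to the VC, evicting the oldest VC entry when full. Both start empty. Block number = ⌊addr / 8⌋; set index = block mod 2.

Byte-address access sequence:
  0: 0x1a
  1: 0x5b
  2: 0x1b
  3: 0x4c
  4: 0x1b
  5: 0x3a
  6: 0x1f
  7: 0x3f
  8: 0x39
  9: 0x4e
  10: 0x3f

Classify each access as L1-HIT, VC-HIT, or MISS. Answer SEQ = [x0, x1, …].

  [0] addr=0x1a blk=3 s=1: MISS | VC []
  [1] addr=0x5b blk=11 s=1: MISS | VC [3]
  [2] addr=0x1b blk=3 s=1: VC-HIT | VC [11]
  [3] addr=0x4c blk=9 s=1: MISS | VC [11, 3]
  [4] addr=0x1b blk=3 s=1: VC-HIT | VC [11, 9]
  [5] addr=0x3a blk=7 s=1: MISS | VC [11, 9, 3]
  [6] addr=0x1f blk=3 s=1: VC-HIT | VC [11, 9, 7]
  [7] addr=0x3f blk=7 s=1: VC-HIT | VC [11, 9, 3]
  [8] addr=0x39 blk=7 s=1: L1-HIT | VC [11, 9, 3]
  [9] addr=0x4e blk=9 s=1: VC-HIT | VC [11, 7, 3]
  [10] addr=0x3f blk=7 s=1: VC-HIT | VC [11, 9, 3]

SEQ = [MISS, MISS, VC-HIT, MISS, VC-HIT, MISS, VC-HIT, VC-HIT, L1-HIT, VC-HIT, VC-HIT]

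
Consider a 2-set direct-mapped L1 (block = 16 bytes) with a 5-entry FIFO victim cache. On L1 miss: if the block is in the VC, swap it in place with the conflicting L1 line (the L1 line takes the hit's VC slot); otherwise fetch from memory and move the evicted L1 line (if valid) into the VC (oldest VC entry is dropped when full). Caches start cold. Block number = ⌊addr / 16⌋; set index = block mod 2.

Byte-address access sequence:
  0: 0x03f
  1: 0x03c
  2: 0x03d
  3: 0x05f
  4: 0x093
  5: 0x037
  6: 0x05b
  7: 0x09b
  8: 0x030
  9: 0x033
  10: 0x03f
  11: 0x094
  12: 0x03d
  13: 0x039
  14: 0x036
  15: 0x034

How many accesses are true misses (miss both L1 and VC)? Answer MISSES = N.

MISSES = 3

#0 0x3f→b3/s1 MISS; vc=[]
#1 0x3c→b3/s1 L1-HIT; vc=[]
#2 0x3d→b3/s1 L1-HIT; vc=[]
#3 0x5f→b5/s1 MISS; vc=[3]
#4 0x93→b9/s1 MISS; vc=[3,5]
#5 0x37→b3/s1 VC-HIT; vc=[9,5]
#6 0x5b→b5/s1 VC-HIT; vc=[9,3]
#7 0x9b→b9/s1 VC-HIT; vc=[5,3]
#8 0x30→b3/s1 VC-HIT; vc=[5,9]
#9 0x33→b3/s1 L1-HIT; vc=[5,9]
#10 0x3f→b3/s1 L1-HIT; vc=[5,9]
#11 0x94→b9/s1 VC-HIT; vc=[5,3]
#12 0x3d→b3/s1 VC-HIT; vc=[5,9]
#13 0x39→b3/s1 L1-HIT; vc=[5,9]
#14 0x36→b3/s1 L1-HIT; vc=[5,9]
#15 0x34→b3/s1 L1-HIT; vc=[5,9]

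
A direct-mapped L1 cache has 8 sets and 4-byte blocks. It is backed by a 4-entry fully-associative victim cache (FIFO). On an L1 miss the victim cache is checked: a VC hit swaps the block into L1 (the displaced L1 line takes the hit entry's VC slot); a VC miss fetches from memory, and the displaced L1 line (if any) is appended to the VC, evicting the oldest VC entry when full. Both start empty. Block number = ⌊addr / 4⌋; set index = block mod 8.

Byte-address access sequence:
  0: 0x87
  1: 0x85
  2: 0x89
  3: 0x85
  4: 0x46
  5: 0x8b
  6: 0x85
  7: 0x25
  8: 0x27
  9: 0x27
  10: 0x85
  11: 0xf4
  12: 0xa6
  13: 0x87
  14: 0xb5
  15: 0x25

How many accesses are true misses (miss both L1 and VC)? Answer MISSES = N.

MISSES = 7

0: 0x87 (blk 33, set 1) → MISS  vc=[]
1: 0x85 (blk 33, set 1) → L1-HIT  vc=[]
2: 0x89 (blk 34, set 2) → MISS  vc=[]
3: 0x85 (blk 33, set 1) → L1-HIT  vc=[]
4: 0x46 (blk 17, set 1) → MISS  vc=[33]
5: 0x8b (blk 34, set 2) → L1-HIT  vc=[33]
6: 0x85 (blk 33, set 1) → VC-HIT  vc=[17]
7: 0x25 (blk 9, set 1) → MISS  vc=[17, 33]
8: 0x27 (blk 9, set 1) → L1-HIT  vc=[17, 33]
9: 0x27 (blk 9, set 1) → L1-HIT  vc=[17, 33]
10: 0x85 (blk 33, set 1) → VC-HIT  vc=[17, 9]
11: 0xf4 (blk 61, set 5) → MISS  vc=[17, 9]
12: 0xa6 (blk 41, set 1) → MISS  vc=[17, 9, 33]
13: 0x87 (blk 33, set 1) → VC-HIT  vc=[17, 9, 41]
14: 0xb5 (blk 45, set 5) → MISS  vc=[17, 9, 41, 61]
15: 0x25 (blk 9, set 1) → VC-HIT  vc=[17, 33, 41, 61]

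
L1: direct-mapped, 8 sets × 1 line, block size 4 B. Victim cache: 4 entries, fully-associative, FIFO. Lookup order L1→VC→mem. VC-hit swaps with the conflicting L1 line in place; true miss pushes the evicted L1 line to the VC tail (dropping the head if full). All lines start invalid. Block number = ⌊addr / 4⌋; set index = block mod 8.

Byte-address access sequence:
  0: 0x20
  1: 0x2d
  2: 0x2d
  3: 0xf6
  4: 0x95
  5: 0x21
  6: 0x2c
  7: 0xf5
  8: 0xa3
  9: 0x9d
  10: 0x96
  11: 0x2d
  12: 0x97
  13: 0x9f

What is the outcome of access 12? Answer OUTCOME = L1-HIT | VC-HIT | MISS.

OUTCOME = L1-HIT

#0 0x20→b8/s0 MISS; vc=[]
#1 0x2d→b11/s3 MISS; vc=[]
#2 0x2d→b11/s3 L1-HIT; vc=[]
#3 0xf6→b61/s5 MISS; vc=[]
#4 0x95→b37/s5 MISS; vc=[61]
#5 0x21→b8/s0 L1-HIT; vc=[61]
#6 0x2c→b11/s3 L1-HIT; vc=[61]
#7 0xf5→b61/s5 VC-HIT; vc=[37]
#8 0xa3→b40/s0 MISS; vc=[37,8]
#9 0x9d→b39/s7 MISS; vc=[37,8]
#10 0x96→b37/s5 VC-HIT; vc=[61,8]
#11 0x2d→b11/s3 L1-HIT; vc=[61,8]
#12 0x97→b37/s5 L1-HIT; vc=[61,8]
#13 0x9f→b39/s7 L1-HIT; vc=[61,8]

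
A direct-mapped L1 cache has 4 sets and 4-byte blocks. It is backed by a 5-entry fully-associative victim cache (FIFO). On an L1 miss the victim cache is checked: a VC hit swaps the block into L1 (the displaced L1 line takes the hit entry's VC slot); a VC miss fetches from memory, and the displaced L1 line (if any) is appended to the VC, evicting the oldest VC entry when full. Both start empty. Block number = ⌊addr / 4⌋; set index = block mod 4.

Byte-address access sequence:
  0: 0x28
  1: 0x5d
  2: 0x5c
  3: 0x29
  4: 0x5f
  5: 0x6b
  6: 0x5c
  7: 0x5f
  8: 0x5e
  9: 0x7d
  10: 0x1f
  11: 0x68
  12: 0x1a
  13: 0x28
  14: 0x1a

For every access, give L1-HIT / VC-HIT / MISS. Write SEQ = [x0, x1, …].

0: 0x28 (blk 10, set 2) → MISS  vc=[]
1: 0x5d (blk 23, set 3) → MISS  vc=[]
2: 0x5c (blk 23, set 3) → L1-HIT  vc=[]
3: 0x29 (blk 10, set 2) → L1-HIT  vc=[]
4: 0x5f (blk 23, set 3) → L1-HIT  vc=[]
5: 0x6b (blk 26, set 2) → MISS  vc=[10]
6: 0x5c (blk 23, set 3) → L1-HIT  vc=[10]
7: 0x5f (blk 23, set 3) → L1-HIT  vc=[10]
8: 0x5e (blk 23, set 3) → L1-HIT  vc=[10]
9: 0x7d (blk 31, set 3) → MISS  vc=[10, 23]
10: 0x1f (blk 7, set 3) → MISS  vc=[10, 23, 31]
11: 0x68 (blk 26, set 2) → L1-HIT  vc=[10, 23, 31]
12: 0x1a (blk 6, set 2) → MISS  vc=[10, 23, 31, 26]
13: 0x28 (blk 10, set 2) → VC-HIT  vc=[6, 23, 31, 26]
14: 0x1a (blk 6, set 2) → VC-HIT  vc=[10, 23, 31, 26]

SEQ = [MISS, MISS, L1-HIT, L1-HIT, L1-HIT, MISS, L1-HIT, L1-HIT, L1-HIT, MISS, MISS, L1-HIT, MISS, VC-HIT, VC-HIT]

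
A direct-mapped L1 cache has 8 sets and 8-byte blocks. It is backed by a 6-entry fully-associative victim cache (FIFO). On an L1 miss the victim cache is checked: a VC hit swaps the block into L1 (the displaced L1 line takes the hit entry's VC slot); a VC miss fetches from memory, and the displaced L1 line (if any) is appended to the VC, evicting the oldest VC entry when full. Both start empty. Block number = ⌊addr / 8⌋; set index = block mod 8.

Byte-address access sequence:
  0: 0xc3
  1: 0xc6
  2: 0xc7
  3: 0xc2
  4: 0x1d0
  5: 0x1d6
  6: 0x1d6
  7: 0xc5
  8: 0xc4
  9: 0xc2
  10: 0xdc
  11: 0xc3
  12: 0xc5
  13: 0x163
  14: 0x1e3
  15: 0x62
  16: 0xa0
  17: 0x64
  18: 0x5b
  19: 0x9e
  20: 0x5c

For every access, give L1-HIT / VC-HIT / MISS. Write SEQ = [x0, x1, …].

  [0] addr=0xc3 blk=24 s=0: MISS | VC []
  [1] addr=0xc6 blk=24 s=0: L1-HIT | VC []
  [2] addr=0xc7 blk=24 s=0: L1-HIT | VC []
  [3] addr=0xc2 blk=24 s=0: L1-HIT | VC []
  [4] addr=0x1d0 blk=58 s=2: MISS | VC []
  [5] addr=0x1d6 blk=58 s=2: L1-HIT | VC []
  [6] addr=0x1d6 blk=58 s=2: L1-HIT | VC []
  [7] addr=0xc5 blk=24 s=0: L1-HIT | VC []
  [8] addr=0xc4 blk=24 s=0: L1-HIT | VC []
  [9] addr=0xc2 blk=24 s=0: L1-HIT | VC []
  [10] addr=0xdc blk=27 s=3: MISS | VC []
  [11] addr=0xc3 blk=24 s=0: L1-HIT | VC []
  [12] addr=0xc5 blk=24 s=0: L1-HIT | VC []
  [13] addr=0x163 blk=44 s=4: MISS | VC []
  [14] addr=0x1e3 blk=60 s=4: MISS | VC [44]
  [15] addr=0x62 blk=12 s=4: MISS | VC [44, 60]
  [16] addr=0xa0 blk=20 s=4: MISS | VC [44, 60, 12]
  [17] addr=0x64 blk=12 s=4: VC-HIT | VC [44, 60, 20]
  [18] addr=0x5b blk=11 s=3: MISS | VC [44, 60, 20, 27]
  [19] addr=0x9e blk=19 s=3: MISS | VC [44, 60, 20, 27, 11]
  [20] addr=0x5c blk=11 s=3: VC-HIT | VC [44, 60, 20, 27, 19]

SEQ = [MISS, L1-HIT, L1-HIT, L1-HIT, MISS, L1-HIT, L1-HIT, L1-HIT, L1-HIT, L1-HIT, MISS, L1-HIT, L1-HIT, MISS, MISS, MISS, MISS, VC-HIT, MISS, MISS, VC-HIT]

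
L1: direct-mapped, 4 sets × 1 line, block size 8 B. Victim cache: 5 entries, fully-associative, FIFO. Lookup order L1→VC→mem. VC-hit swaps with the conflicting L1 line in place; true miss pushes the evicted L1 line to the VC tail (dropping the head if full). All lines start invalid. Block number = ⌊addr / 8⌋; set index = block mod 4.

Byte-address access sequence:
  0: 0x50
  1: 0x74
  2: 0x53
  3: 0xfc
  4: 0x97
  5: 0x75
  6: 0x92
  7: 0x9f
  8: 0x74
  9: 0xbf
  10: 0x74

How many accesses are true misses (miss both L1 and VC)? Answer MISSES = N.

MISSES = 6

0: 0x50 (blk 10, set 2) → MISS  vc=[]
1: 0x74 (blk 14, set 2) → MISS  vc=[10]
2: 0x53 (blk 10, set 2) → VC-HIT  vc=[14]
3: 0xfc (blk 31, set 3) → MISS  vc=[14]
4: 0x97 (blk 18, set 2) → MISS  vc=[14, 10]
5: 0x75 (blk 14, set 2) → VC-HIT  vc=[18, 10]
6: 0x92 (blk 18, set 2) → VC-HIT  vc=[14, 10]
7: 0x9f (blk 19, set 3) → MISS  vc=[14, 10, 31]
8: 0x74 (blk 14, set 2) → VC-HIT  vc=[18, 10, 31]
9: 0xbf (blk 23, set 3) → MISS  vc=[18, 10, 31, 19]
10: 0x74 (blk 14, set 2) → L1-HIT  vc=[18, 10, 31, 19]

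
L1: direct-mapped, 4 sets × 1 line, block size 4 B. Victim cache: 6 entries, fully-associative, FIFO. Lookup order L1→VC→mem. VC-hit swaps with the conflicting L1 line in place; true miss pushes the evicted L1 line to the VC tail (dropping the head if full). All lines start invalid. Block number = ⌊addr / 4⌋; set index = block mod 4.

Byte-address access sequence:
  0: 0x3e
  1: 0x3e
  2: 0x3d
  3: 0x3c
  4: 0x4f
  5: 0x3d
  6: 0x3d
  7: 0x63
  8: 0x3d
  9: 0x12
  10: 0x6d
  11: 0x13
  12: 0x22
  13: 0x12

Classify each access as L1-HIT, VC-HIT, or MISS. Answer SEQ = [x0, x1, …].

SEQ = [MISS, L1-HIT, L1-HIT, L1-HIT, MISS, VC-HIT, L1-HIT, MISS, L1-HIT, MISS, MISS, L1-HIT, MISS, VC-HIT]

0: 0x3e (blk 15, set 3) → MISS  vc=[]
1: 0x3e (blk 15, set 3) → L1-HIT  vc=[]
2: 0x3d (blk 15, set 3) → L1-HIT  vc=[]
3: 0x3c (blk 15, set 3) → L1-HIT  vc=[]
4: 0x4f (blk 19, set 3) → MISS  vc=[15]
5: 0x3d (blk 15, set 3) → VC-HIT  vc=[19]
6: 0x3d (blk 15, set 3) → L1-HIT  vc=[19]
7: 0x63 (blk 24, set 0) → MISS  vc=[19]
8: 0x3d (blk 15, set 3) → L1-HIT  vc=[19]
9: 0x12 (blk 4, set 0) → MISS  vc=[19, 24]
10: 0x6d (blk 27, set 3) → MISS  vc=[19, 24, 15]
11: 0x13 (blk 4, set 0) → L1-HIT  vc=[19, 24, 15]
12: 0x22 (blk 8, set 0) → MISS  vc=[19, 24, 15, 4]
13: 0x12 (blk 4, set 0) → VC-HIT  vc=[19, 24, 15, 8]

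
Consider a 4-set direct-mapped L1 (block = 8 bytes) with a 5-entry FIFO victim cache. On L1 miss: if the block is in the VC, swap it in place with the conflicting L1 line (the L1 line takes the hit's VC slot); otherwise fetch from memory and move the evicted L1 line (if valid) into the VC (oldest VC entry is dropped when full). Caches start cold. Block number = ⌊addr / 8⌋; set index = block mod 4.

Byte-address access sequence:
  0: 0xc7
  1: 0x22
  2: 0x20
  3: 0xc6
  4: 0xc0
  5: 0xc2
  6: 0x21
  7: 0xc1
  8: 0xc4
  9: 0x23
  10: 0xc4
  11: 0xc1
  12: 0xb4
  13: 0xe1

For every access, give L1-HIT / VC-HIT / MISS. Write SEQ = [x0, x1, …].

SEQ = [MISS, MISS, L1-HIT, VC-HIT, L1-HIT, L1-HIT, VC-HIT, VC-HIT, L1-HIT, VC-HIT, VC-HIT, L1-HIT, MISS, MISS]

#0 0xc7→b24/s0 MISS; vc=[]
#1 0x22→b4/s0 MISS; vc=[24]
#2 0x20→b4/s0 L1-HIT; vc=[24]
#3 0xc6→b24/s0 VC-HIT; vc=[4]
#4 0xc0→b24/s0 L1-HIT; vc=[4]
#5 0xc2→b24/s0 L1-HIT; vc=[4]
#6 0x21→b4/s0 VC-HIT; vc=[24]
#7 0xc1→b24/s0 VC-HIT; vc=[4]
#8 0xc4→b24/s0 L1-HIT; vc=[4]
#9 0x23→b4/s0 VC-HIT; vc=[24]
#10 0xc4→b24/s0 VC-HIT; vc=[4]
#11 0xc1→b24/s0 L1-HIT; vc=[4]
#12 0xb4→b22/s2 MISS; vc=[4]
#13 0xe1→b28/s0 MISS; vc=[4,24]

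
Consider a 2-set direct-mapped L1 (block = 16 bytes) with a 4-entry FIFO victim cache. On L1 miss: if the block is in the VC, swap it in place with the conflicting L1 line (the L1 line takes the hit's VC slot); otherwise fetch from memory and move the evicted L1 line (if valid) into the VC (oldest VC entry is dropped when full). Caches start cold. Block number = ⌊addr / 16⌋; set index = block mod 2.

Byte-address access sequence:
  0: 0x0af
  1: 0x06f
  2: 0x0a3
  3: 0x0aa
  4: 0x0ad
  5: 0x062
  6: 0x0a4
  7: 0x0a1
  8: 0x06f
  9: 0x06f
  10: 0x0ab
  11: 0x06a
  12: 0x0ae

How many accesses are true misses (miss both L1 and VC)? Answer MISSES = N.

#0 0xaf→b10/s0 MISS; vc=[]
#1 0x6f→b6/s0 MISS; vc=[10]
#2 0xa3→b10/s0 VC-HIT; vc=[6]
#3 0xaa→b10/s0 L1-HIT; vc=[6]
#4 0xad→b10/s0 L1-HIT; vc=[6]
#5 0x62→b6/s0 VC-HIT; vc=[10]
#6 0xa4→b10/s0 VC-HIT; vc=[6]
#7 0xa1→b10/s0 L1-HIT; vc=[6]
#8 0x6f→b6/s0 VC-HIT; vc=[10]
#9 0x6f→b6/s0 L1-HIT; vc=[10]
#10 0xab→b10/s0 VC-HIT; vc=[6]
#11 0x6a→b6/s0 VC-HIT; vc=[10]
#12 0xae→b10/s0 VC-HIT; vc=[6]

MISSES = 2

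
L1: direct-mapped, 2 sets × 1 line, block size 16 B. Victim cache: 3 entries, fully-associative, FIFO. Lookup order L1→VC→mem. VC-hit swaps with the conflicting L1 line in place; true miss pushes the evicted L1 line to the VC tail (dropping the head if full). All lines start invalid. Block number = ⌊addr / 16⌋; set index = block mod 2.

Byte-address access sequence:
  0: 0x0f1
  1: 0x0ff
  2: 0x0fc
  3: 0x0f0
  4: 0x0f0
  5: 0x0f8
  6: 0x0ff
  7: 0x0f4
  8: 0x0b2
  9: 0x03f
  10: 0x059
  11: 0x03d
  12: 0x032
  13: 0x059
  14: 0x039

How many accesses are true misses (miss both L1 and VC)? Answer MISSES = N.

MISSES = 4

  [0] addr=0xf1 blk=15 s=1: MISS | VC []
  [1] addr=0xff blk=15 s=1: L1-HIT | VC []
  [2] addr=0xfc blk=15 s=1: L1-HIT | VC []
  [3] addr=0xf0 blk=15 s=1: L1-HIT | VC []
  [4] addr=0xf0 blk=15 s=1: L1-HIT | VC []
  [5] addr=0xf8 blk=15 s=1: L1-HIT | VC []
  [6] addr=0xff blk=15 s=1: L1-HIT | VC []
  [7] addr=0xf4 blk=15 s=1: L1-HIT | VC []
  [8] addr=0xb2 blk=11 s=1: MISS | VC [15]
  [9] addr=0x3f blk=3 s=1: MISS | VC [15, 11]
  [10] addr=0x59 blk=5 s=1: MISS | VC [15, 11, 3]
  [11] addr=0x3d blk=3 s=1: VC-HIT | VC [15, 11, 5]
  [12] addr=0x32 blk=3 s=1: L1-HIT | VC [15, 11, 5]
  [13] addr=0x59 blk=5 s=1: VC-HIT | VC [15, 11, 3]
  [14] addr=0x39 blk=3 s=1: VC-HIT | VC [15, 11, 5]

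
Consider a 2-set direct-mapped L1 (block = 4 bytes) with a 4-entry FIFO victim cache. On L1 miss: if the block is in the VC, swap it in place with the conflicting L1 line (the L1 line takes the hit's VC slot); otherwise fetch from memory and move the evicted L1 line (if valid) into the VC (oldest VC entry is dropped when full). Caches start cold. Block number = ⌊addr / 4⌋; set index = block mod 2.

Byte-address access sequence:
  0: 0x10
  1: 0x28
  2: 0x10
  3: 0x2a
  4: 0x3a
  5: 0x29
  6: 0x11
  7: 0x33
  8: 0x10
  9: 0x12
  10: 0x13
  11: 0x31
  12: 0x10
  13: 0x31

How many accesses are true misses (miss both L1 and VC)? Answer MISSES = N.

#0 0x10→b4/s0 MISS; vc=[]
#1 0x28→b10/s0 MISS; vc=[4]
#2 0x10→b4/s0 VC-HIT; vc=[10]
#3 0x2a→b10/s0 VC-HIT; vc=[4]
#4 0x3a→b14/s0 MISS; vc=[4,10]
#5 0x29→b10/s0 VC-HIT; vc=[4,14]
#6 0x11→b4/s0 VC-HIT; vc=[10,14]
#7 0x33→b12/s0 MISS; vc=[10,14,4]
#8 0x10→b4/s0 VC-HIT; vc=[10,14,12]
#9 0x12→b4/s0 L1-HIT; vc=[10,14,12]
#10 0x13→b4/s0 L1-HIT; vc=[10,14,12]
#11 0x31→b12/s0 VC-HIT; vc=[10,14,4]
#12 0x10→b4/s0 VC-HIT; vc=[10,14,12]
#13 0x31→b12/s0 VC-HIT; vc=[10,14,4]

MISSES = 4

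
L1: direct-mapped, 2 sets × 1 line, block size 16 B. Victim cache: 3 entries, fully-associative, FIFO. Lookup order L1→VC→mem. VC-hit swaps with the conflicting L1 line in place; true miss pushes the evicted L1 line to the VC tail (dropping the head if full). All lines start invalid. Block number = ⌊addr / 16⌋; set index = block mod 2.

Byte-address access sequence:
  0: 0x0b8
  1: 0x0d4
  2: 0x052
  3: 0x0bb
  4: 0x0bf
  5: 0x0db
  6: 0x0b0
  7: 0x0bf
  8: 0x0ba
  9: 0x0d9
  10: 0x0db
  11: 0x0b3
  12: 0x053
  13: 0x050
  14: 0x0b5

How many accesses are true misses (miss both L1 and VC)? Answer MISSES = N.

MISSES = 3

#0 0xb8→b11/s1 MISS; vc=[]
#1 0xd4→b13/s1 MISS; vc=[11]
#2 0x52→b5/s1 MISS; vc=[11,13]
#3 0xbb→b11/s1 VC-HIT; vc=[5,13]
#4 0xbf→b11/s1 L1-HIT; vc=[5,13]
#5 0xdb→b13/s1 VC-HIT; vc=[5,11]
#6 0xb0→b11/s1 VC-HIT; vc=[5,13]
#7 0xbf→b11/s1 L1-HIT; vc=[5,13]
#8 0xba→b11/s1 L1-HIT; vc=[5,13]
#9 0xd9→b13/s1 VC-HIT; vc=[5,11]
#10 0xdb→b13/s1 L1-HIT; vc=[5,11]
#11 0xb3→b11/s1 VC-HIT; vc=[5,13]
#12 0x53→b5/s1 VC-HIT; vc=[11,13]
#13 0x50→b5/s1 L1-HIT; vc=[11,13]
#14 0xb5→b11/s1 VC-HIT; vc=[5,13]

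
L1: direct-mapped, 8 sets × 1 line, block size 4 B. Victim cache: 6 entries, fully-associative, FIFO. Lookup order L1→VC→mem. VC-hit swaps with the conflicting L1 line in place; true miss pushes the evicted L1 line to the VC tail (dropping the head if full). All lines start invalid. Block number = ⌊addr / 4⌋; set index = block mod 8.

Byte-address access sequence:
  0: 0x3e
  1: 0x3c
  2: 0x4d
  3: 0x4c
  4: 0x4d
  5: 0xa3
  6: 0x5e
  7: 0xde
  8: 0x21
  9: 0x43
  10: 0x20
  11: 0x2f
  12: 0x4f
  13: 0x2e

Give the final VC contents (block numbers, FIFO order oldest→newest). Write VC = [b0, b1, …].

#0 0x3e→b15/s7 MISS; vc=[]
#1 0x3c→b15/s7 L1-HIT; vc=[]
#2 0x4d→b19/s3 MISS; vc=[]
#3 0x4c→b19/s3 L1-HIT; vc=[]
#4 0x4d→b19/s3 L1-HIT; vc=[]
#5 0xa3→b40/s0 MISS; vc=[]
#6 0x5e→b23/s7 MISS; vc=[15]
#7 0xde→b55/s7 MISS; vc=[15,23]
#8 0x21→b8/s0 MISS; vc=[15,23,40]
#9 0x43→b16/s0 MISS; vc=[15,23,40,8]
#10 0x20→b8/s0 VC-HIT; vc=[15,23,40,16]
#11 0x2f→b11/s3 MISS; vc=[15,23,40,16,19]
#12 0x4f→b19/s3 VC-HIT; vc=[15,23,40,16,11]
#13 0x2e→b11/s3 VC-HIT; vc=[15,23,40,16,19]

VC = [15, 23, 40, 16, 19]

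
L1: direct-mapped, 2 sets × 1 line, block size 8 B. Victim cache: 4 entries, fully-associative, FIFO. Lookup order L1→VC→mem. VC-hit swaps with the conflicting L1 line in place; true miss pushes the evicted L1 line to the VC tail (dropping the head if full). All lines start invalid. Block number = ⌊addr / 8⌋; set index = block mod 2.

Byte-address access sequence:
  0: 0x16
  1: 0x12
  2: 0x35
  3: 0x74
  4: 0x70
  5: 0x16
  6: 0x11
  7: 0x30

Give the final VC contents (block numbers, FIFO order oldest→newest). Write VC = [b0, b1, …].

VC = [14, 2]

#0 0x16→b2/s0 MISS; vc=[]
#1 0x12→b2/s0 L1-HIT; vc=[]
#2 0x35→b6/s0 MISS; vc=[2]
#3 0x74→b14/s0 MISS; vc=[2,6]
#4 0x70→b14/s0 L1-HIT; vc=[2,6]
#5 0x16→b2/s0 VC-HIT; vc=[14,6]
#6 0x11→b2/s0 L1-HIT; vc=[14,6]
#7 0x30→b6/s0 VC-HIT; vc=[14,2]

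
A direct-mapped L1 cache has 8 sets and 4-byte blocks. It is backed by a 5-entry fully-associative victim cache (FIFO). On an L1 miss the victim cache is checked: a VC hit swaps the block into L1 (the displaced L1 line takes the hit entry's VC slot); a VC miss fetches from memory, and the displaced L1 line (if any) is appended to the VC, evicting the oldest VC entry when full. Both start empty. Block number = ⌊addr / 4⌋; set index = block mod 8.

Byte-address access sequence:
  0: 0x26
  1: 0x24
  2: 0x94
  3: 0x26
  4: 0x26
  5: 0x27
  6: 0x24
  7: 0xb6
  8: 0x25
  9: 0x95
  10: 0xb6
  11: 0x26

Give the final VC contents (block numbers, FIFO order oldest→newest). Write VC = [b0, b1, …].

0: 0x26 (blk 9, set 1) → MISS  vc=[]
1: 0x24 (blk 9, set 1) → L1-HIT  vc=[]
2: 0x94 (blk 37, set 5) → MISS  vc=[]
3: 0x26 (blk 9, set 1) → L1-HIT  vc=[]
4: 0x26 (blk 9, set 1) → L1-HIT  vc=[]
5: 0x27 (blk 9, set 1) → L1-HIT  vc=[]
6: 0x24 (blk 9, set 1) → L1-HIT  vc=[]
7: 0xb6 (blk 45, set 5) → MISS  vc=[37]
8: 0x25 (blk 9, set 1) → L1-HIT  vc=[37]
9: 0x95 (blk 37, set 5) → VC-HIT  vc=[45]
10: 0xb6 (blk 45, set 5) → VC-HIT  vc=[37]
11: 0x26 (blk 9, set 1) → L1-HIT  vc=[37]

VC = [37]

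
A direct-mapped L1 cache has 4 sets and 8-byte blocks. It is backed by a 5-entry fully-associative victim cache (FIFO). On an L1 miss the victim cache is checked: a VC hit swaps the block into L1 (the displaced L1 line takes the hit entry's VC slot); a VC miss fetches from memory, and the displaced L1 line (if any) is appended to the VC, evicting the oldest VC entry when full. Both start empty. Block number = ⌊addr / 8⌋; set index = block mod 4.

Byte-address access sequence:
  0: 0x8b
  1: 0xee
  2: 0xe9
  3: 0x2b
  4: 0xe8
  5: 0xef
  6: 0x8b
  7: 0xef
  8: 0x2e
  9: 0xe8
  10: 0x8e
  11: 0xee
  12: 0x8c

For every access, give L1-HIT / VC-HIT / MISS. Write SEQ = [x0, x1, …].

SEQ = [MISS, MISS, L1-HIT, MISS, VC-HIT, L1-HIT, VC-HIT, VC-HIT, VC-HIT, VC-HIT, VC-HIT, VC-HIT, VC-HIT]

  [0] addr=0x8b blk=17 s=1: MISS | VC []
  [1] addr=0xee blk=29 s=1: MISS | VC [17]
  [2] addr=0xe9 blk=29 s=1: L1-HIT | VC [17]
  [3] addr=0x2b blk=5 s=1: MISS | VC [17, 29]
  [4] addr=0xe8 blk=29 s=1: VC-HIT | VC [17, 5]
  [5] addr=0xef blk=29 s=1: L1-HIT | VC [17, 5]
  [6] addr=0x8b blk=17 s=1: VC-HIT | VC [29, 5]
  [7] addr=0xef blk=29 s=1: VC-HIT | VC [17, 5]
  [8] addr=0x2e blk=5 s=1: VC-HIT | VC [17, 29]
  [9] addr=0xe8 blk=29 s=1: VC-HIT | VC [17, 5]
  [10] addr=0x8e blk=17 s=1: VC-HIT | VC [29, 5]
  [11] addr=0xee blk=29 s=1: VC-HIT | VC [17, 5]
  [12] addr=0x8c blk=17 s=1: VC-HIT | VC [29, 5]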